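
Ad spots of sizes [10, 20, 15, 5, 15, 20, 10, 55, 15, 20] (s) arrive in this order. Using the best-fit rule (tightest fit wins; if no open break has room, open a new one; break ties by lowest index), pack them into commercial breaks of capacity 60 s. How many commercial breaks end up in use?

4

  10 → break 1 (new)  [load 10/60]
  20 → break 1  [load 30/60]
  15 → break 1  [load 45/60]
  5 → break 1  [load 50/60]
  15 → break 2 (new)  [load 15/60]
  20 → break 2  [load 35/60]
  10 → break 1  [load 60/60]
  55 → break 3 (new)  [load 55/60]
  15 → break 2  [load 50/60]
  20 → break 4 (new)  [load 20/60]
4 commercial breaks opened.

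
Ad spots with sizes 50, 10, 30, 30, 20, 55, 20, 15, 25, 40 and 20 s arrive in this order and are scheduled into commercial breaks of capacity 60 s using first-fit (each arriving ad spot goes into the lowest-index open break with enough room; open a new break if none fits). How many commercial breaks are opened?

  50 → break 1 (new)  [load 50/60]
  10 → break 1  [load 60/60]
  30 → break 2 (new)  [load 30/60]
  30 → break 2  [load 60/60]
  20 → break 3 (new)  [load 20/60]
  55 → break 4 (new)  [load 55/60]
  20 → break 3  [load 40/60]
  15 → break 3  [load 55/60]
  25 → break 5 (new)  [load 25/60]
  40 → break 6 (new)  [load 40/60]
  20 → break 5  [load 45/60]
6 commercial breaks opened.

6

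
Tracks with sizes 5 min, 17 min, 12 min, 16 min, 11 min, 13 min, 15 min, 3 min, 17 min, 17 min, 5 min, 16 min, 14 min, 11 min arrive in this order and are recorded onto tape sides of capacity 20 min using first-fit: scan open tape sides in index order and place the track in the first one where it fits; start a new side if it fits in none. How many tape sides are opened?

11

  5 → side 1 (new)  [load 5/20]
  17 → side 2 (new)  [load 17/20]
  12 → side 1  [load 17/20]
  16 → side 3 (new)  [load 16/20]
  11 → side 4 (new)  [load 11/20]
  13 → side 5 (new)  [load 13/20]
  15 → side 6 (new)  [load 15/20]
  3 → side 1  [load 20/20]
  17 → side 7 (new)  [load 17/20]
  17 → side 8 (new)  [load 17/20]
  5 → side 4  [load 16/20]
  16 → side 9 (new)  [load 16/20]
  14 → side 10 (new)  [load 14/20]
  11 → side 11 (new)  [load 11/20]
11 tape sides opened.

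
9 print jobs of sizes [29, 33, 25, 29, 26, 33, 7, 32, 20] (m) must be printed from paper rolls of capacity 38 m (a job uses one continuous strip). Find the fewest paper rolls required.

8

Total = 33 + 33 + 32 + 29 + 29 + 26 + 25 + 20 + 7 = 234 m.
Lower bound: ⌈234/38⌉ = 7 paper rolls.
Also, 8 print jobs each exceed 19 m, and no two of those can share a roll, so at least 8 paper rolls are needed.
A packing using 8 paper rolls:
  roll 1: 33 = 33
  roll 2: 33 = 33
  roll 3: 32 = 32
  roll 4: 29 + 7 = 36
  roll 5: 29 = 29
  roll 6: 26 = 26
  roll 7: 25 = 25
  roll 8: 20 = 20
This matches the lower bound, so 8 is optimal.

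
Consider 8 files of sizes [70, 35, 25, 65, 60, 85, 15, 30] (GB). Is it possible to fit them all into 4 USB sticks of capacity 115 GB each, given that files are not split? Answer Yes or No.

A valid assignment using 4 USB sticks:
  USB stick 1: 85 + 30 = 115
  USB stick 2: 70 + 35 = 105
  USB stick 3: 65 + 25 + 15 = 105
  USB stick 4: 60 = 60
Every load is within 115 GB, so 4 USB sticks suffice.

Yes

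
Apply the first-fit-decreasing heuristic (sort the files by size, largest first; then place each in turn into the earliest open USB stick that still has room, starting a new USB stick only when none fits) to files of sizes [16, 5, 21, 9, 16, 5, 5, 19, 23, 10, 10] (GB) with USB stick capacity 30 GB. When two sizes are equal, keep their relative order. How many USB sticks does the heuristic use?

5

Sorted descending: 23, 21, 19, 16, 16, 10, 10, 9, 5, 5, 5.
  23 → USB stick 1 (new)  [load 23/30]
  21 → USB stick 2 (new)  [load 21/30]
  19 → USB stick 3 (new)  [load 19/30]
  16 → USB stick 4 (new)  [load 16/30]
  16 → USB stick 5 (new)  [load 16/30]
  10 → USB stick 3  [load 29/30]
  10 → USB stick 4  [load 26/30]
  9 → USB stick 2  [load 30/30]
  5 → USB stick 1  [load 28/30]
  5 → USB stick 5  [load 21/30]
  5 → USB stick 5  [load 26/30]
5 USB sticks opened.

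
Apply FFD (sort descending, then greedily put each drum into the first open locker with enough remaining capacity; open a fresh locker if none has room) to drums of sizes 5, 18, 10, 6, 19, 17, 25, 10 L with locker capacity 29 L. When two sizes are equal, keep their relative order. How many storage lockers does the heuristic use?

Sorted descending: 25, 19, 18, 17, 10, 10, 6, 5.
  25 → locker 1 (new)  [load 25/29]
  19 → locker 2 (new)  [load 19/29]
  18 → locker 3 (new)  [load 18/29]
  17 → locker 4 (new)  [load 17/29]
  10 → locker 2  [load 29/29]
  10 → locker 3  [load 28/29]
  6 → locker 4  [load 23/29]
  5 → locker 4  [load 28/29]
4 storage lockers opened.

4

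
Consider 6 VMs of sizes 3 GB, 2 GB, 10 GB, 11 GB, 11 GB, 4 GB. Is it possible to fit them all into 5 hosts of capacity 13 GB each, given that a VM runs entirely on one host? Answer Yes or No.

A valid assignment using 4 hosts:
  host 1: 11 + 2 = 13
  host 2: 11 = 11
  host 3: 10 + 3 = 13
  host 4: 4 = 4
That uses only 4 ≤ 5, so 5 hosts are enough.

Yes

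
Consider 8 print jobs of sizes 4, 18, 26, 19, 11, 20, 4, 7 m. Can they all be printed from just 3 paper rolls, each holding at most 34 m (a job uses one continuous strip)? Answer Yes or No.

No

Total = 109 m; ⌈109/34⌉ = 4.
At least 4 paper rolls are required, but only 3 are allowed.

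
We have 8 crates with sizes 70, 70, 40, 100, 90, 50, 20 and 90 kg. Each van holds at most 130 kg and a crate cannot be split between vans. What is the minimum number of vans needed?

Total = 100 + 90 + 90 + 70 + 70 + 50 + 40 + 20 = 530 kg.
Lower bound: ⌈530/130⌉ = 5 vans.
A packing using 5 vans:
  van 1: 100 + 20 = 120
  van 2: 90 + 40 = 130
  van 3: 90 = 90
  van 4: 70 + 50 = 120
  van 5: 70 = 70
This matches the lower bound, so 5 is optimal.

5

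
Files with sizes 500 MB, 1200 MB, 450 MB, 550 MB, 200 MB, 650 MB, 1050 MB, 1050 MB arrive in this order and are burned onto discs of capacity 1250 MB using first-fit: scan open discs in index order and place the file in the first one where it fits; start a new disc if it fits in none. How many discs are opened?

  500 → disc 1 (new)  [load 500/1250]
  1200 → disc 2 (new)  [load 1200/1250]
  450 → disc 1  [load 950/1250]
  550 → disc 3 (new)  [load 550/1250]
  200 → disc 1  [load 1150/1250]
  650 → disc 3  [load 1200/1250]
  1050 → disc 4 (new)  [load 1050/1250]
  1050 → disc 5 (new)  [load 1050/1250]
5 discs opened.

5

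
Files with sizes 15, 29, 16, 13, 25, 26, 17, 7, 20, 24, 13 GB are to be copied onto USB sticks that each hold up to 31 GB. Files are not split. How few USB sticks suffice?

8

Total = 29 + 26 + 25 + 24 + 20 + 17 + 16 + 15 + 13 + 13 + 7 = 205 GB.
Lower bound: ⌈205/31⌉ = 7 USB sticks.
A packing using 8 USB sticks:
  USB stick 1: 29 = 29
  USB stick 2: 26 = 26
  USB stick 3: 25 = 25
  USB stick 4: 24 + 7 = 31
  USB stick 5: 20 = 20
  USB stick 6: 17 + 13 = 30
  USB stick 7: 16 + 15 = 31
  USB stick 8: 13 = 13
No arrangement into 7 USB sticks stays within capacity, so 8 is optimal.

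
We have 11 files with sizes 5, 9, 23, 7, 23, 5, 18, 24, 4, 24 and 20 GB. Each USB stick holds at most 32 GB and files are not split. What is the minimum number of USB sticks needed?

Total = 24 + 24 + 23 + 23 + 20 + 18 + 9 + 7 + 5 + 5 + 4 = 162 GB.
Lower bound: ⌈162/32⌉ = 6 USB sticks.
A packing using 6 USB sticks:
  USB stick 1: 24 + 7 = 31
  USB stick 2: 24 + 5 = 29
  USB stick 3: 23 + 9 = 32
  USB stick 4: 23 + 5 + 4 = 32
  USB stick 5: 20 = 20
  USB stick 6: 18 = 18
This matches the lower bound, so 6 is optimal.

6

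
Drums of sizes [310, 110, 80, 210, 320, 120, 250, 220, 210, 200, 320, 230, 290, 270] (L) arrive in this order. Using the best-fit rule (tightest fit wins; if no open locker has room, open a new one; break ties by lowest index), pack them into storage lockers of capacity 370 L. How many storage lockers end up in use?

12

  310 → locker 1 (new)  [load 310/370]
  110 → locker 2 (new)  [load 110/370]
  80 → locker 2  [load 190/370]
  210 → locker 3 (new)  [load 210/370]
  320 → locker 4 (new)  [load 320/370]
  120 → locker 3  [load 330/370]
  250 → locker 5 (new)  [load 250/370]
  220 → locker 6 (new)  [load 220/370]
  210 → locker 7 (new)  [load 210/370]
  200 → locker 8 (new)  [load 200/370]
  320 → locker 9 (new)  [load 320/370]
  230 → locker 10 (new)  [load 230/370]
  290 → locker 11 (new)  [load 290/370]
  270 → locker 12 (new)  [load 270/370]
12 storage lockers opened.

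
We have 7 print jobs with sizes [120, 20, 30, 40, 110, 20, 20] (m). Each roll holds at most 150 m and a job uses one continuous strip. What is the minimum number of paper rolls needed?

3

Total = 120 + 110 + 40 + 30 + 20 + 20 + 20 = 360 m.
Lower bound: ⌈360/150⌉ = 3 paper rolls.
A packing using 3 paper rolls:
  roll 1: 120 + 30 = 150
  roll 2: 110 + 40 = 150
  roll 3: 20 + 20 + 20 = 60
This matches the lower bound, so 3 is optimal.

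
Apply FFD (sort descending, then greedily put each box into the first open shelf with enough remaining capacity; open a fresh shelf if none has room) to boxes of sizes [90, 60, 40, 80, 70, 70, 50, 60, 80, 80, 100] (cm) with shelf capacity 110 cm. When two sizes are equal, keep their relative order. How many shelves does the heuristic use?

Sorted descending: 100, 90, 80, 80, 80, 70, 70, 60, 60, 50, 40.
  100 → shelf 1 (new)  [load 100/110]
  90 → shelf 2 (new)  [load 90/110]
  80 → shelf 3 (new)  [load 80/110]
  80 → shelf 4 (new)  [load 80/110]
  80 → shelf 5 (new)  [load 80/110]
  70 → shelf 6 (new)  [load 70/110]
  70 → shelf 7 (new)  [load 70/110]
  60 → shelf 8 (new)  [load 60/110]
  60 → shelf 9 (new)  [load 60/110]
  50 → shelf 8  [load 110/110]
  40 → shelf 6  [load 110/110]
9 shelves opened.

9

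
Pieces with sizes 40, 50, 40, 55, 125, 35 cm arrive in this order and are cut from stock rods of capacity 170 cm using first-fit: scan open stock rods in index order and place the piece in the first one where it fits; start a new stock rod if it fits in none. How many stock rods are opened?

3

  40 → stock rod 1 (new)  [load 40/170]
  50 → stock rod 1  [load 90/170]
  40 → stock rod 1  [load 130/170]
  55 → stock rod 2 (new)  [load 55/170]
  125 → stock rod 3 (new)  [load 125/170]
  35 → stock rod 1  [load 165/170]
3 stock rods opened.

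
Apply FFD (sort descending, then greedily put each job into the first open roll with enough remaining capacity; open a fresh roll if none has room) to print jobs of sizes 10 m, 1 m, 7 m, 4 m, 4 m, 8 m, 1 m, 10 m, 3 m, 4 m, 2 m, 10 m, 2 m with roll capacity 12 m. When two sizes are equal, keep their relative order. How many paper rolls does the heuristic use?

6

Sorted descending: 10, 10, 10, 8, 7, 4, 4, 4, 3, 2, 2, 1, 1.
  10 → roll 1 (new)  [load 10/12]
  10 → roll 2 (new)  [load 10/12]
  10 → roll 3 (new)  [load 10/12]
  8 → roll 4 (new)  [load 8/12]
  7 → roll 5 (new)  [load 7/12]
  4 → roll 4  [load 12/12]
  4 → roll 5  [load 11/12]
  4 → roll 6 (new)  [load 4/12]
  3 → roll 6  [load 7/12]
  2 → roll 1  [load 12/12]
  2 → roll 2  [load 12/12]
  1 → roll 3  [load 11/12]
  1 → roll 3  [load 12/12]
6 paper rolls opened.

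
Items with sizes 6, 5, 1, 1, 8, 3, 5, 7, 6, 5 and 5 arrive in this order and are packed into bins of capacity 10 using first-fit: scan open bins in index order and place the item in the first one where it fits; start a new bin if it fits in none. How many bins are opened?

  6 → bin 1 (new)  [load 6/10]
  5 → bin 2 (new)  [load 5/10]
  1 → bin 1  [load 7/10]
  1 → bin 1  [load 8/10]
  8 → bin 3 (new)  [load 8/10]
  3 → bin 2  [load 8/10]
  5 → bin 4 (new)  [load 5/10]
  7 → bin 5 (new)  [load 7/10]
  6 → bin 6 (new)  [load 6/10]
  5 → bin 4  [load 10/10]
  5 → bin 7 (new)  [load 5/10]
7 bins opened.

7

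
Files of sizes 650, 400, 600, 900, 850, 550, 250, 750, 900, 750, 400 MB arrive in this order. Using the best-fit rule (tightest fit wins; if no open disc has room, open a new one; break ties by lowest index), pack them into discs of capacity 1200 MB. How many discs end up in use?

7

  650 → disc 1 (new)  [load 650/1200]
  400 → disc 1  [load 1050/1200]
  600 → disc 2 (new)  [load 600/1200]
  900 → disc 3 (new)  [load 900/1200]
  850 → disc 4 (new)  [load 850/1200]
  550 → disc 2  [load 1150/1200]
  250 → disc 3  [load 1150/1200]
  750 → disc 5 (new)  [load 750/1200]
  900 → disc 6 (new)  [load 900/1200]
  750 → disc 7 (new)  [load 750/1200]
  400 → disc 5  [load 1150/1200]
7 discs opened.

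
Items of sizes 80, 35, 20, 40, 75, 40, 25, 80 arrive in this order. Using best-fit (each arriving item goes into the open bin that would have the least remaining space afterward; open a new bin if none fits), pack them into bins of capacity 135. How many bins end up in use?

4

  80 → bin 1 (new)  [load 80/135]
  35 → bin 1  [load 115/135]
  20 → bin 1  [load 135/135]
  40 → bin 2 (new)  [load 40/135]
  75 → bin 2  [load 115/135]
  40 → bin 3 (new)  [load 40/135]
  25 → bin 3  [load 65/135]
  80 → bin 4 (new)  [load 80/135]
4 bins opened.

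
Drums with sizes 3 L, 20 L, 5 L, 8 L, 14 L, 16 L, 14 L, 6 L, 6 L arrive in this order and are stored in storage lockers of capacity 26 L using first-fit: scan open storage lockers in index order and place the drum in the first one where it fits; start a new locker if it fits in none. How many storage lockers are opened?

  3 → locker 1 (new)  [load 3/26]
  20 → locker 1  [load 23/26]
  5 → locker 2 (new)  [load 5/26]
  8 → locker 2  [load 13/26]
  14 → locker 3 (new)  [load 14/26]
  16 → locker 4 (new)  [load 16/26]
  14 → locker 5 (new)  [load 14/26]
  6 → locker 2  [load 19/26]
  6 → locker 2  [load 25/26]
5 storage lockers opened.

5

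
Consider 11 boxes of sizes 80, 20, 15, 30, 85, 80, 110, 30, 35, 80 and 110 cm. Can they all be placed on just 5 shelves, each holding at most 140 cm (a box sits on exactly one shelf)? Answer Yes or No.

No

Total = 675 cm; ⌈675/140⌉ = 5.
6 boxes each exceed half the capacity and cannot share a shelf, forcing at least 6 shelves.
At least 6 shelves are required, but only 5 are allowed.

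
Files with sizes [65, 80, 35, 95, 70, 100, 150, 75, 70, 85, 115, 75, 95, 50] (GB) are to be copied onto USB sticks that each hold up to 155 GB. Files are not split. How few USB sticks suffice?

9

Total = 150 + 115 + 100 + 95 + 95 + 85 + 80 + 75 + 75 + 70 + 70 + 65 + 50 + 35 = 1160 GB.
Lower bound: ⌈1160/155⌉ = 8 USB sticks.
A packing using 9 USB sticks:
  USB stick 1: 150 = 150
  USB stick 2: 115 + 35 = 150
  USB stick 3: 100 + 50 = 150
  USB stick 4: 95 = 95
  USB stick 5: 95 = 95
  USB stick 6: 85 + 70 = 155
  USB stick 7: 80 + 75 = 155
  USB stick 8: 75 + 70 = 145
  USB stick 9: 65 = 65
No arrangement into 8 USB sticks stays within capacity, so 9 is optimal.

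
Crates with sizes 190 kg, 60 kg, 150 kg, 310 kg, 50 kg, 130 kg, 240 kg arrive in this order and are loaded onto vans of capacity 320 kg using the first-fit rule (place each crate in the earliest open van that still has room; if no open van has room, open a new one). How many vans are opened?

4

  190 → van 1 (new)  [load 190/320]
  60 → van 1  [load 250/320]
  150 → van 2 (new)  [load 150/320]
  310 → van 3 (new)  [load 310/320]
  50 → van 1  [load 300/320]
  130 → van 2  [load 280/320]
  240 → van 4 (new)  [load 240/320]
4 vans opened.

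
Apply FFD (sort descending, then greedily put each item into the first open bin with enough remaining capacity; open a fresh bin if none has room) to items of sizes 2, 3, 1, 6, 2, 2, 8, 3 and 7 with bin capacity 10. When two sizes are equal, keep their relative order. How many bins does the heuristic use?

Sorted descending: 8, 7, 6, 3, 3, 2, 2, 2, 1.
  8 → bin 1 (new)  [load 8/10]
  7 → bin 2 (new)  [load 7/10]
  6 → bin 3 (new)  [load 6/10]
  3 → bin 2  [load 10/10]
  3 → bin 3  [load 9/10]
  2 → bin 1  [load 10/10]
  2 → bin 4 (new)  [load 2/10]
  2 → bin 4  [load 4/10]
  1 → bin 3  [load 10/10]
4 bins opened.

4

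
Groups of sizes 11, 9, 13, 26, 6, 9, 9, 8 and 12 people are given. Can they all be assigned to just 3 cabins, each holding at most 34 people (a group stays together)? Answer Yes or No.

Total = 103 people; ⌈103/34⌉ = 4.
At least 4 cabins are required, but only 3 are allowed.

No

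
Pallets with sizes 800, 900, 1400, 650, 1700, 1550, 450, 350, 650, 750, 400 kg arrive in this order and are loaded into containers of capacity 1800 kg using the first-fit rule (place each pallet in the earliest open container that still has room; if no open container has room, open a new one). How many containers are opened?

6

  800 → container 1 (new)  [load 800/1800]
  900 → container 1  [load 1700/1800]
  1400 → container 2 (new)  [load 1400/1800]
  650 → container 3 (new)  [load 650/1800]
  1700 → container 4 (new)  [load 1700/1800]
  1550 → container 5 (new)  [load 1550/1800]
  450 → container 3  [load 1100/1800]
  350 → container 2  [load 1750/1800]
  650 → container 3  [load 1750/1800]
  750 → container 6 (new)  [load 750/1800]
  400 → container 6  [load 1150/1800]
6 containers opened.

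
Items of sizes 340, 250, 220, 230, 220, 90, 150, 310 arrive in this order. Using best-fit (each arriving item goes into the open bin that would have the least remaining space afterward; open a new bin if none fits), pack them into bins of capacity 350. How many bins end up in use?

  340 → bin 1 (new)  [load 340/350]
  250 → bin 2 (new)  [load 250/350]
  220 → bin 3 (new)  [load 220/350]
  230 → bin 4 (new)  [load 230/350]
  220 → bin 5 (new)  [load 220/350]
  90 → bin 2  [load 340/350]
  150 → bin 6 (new)  [load 150/350]
  310 → bin 7 (new)  [load 310/350]
7 bins opened.

7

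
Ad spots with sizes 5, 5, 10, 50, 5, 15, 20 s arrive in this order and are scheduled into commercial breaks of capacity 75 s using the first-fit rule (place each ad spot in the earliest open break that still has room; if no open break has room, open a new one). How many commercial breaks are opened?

  5 → break 1 (new)  [load 5/75]
  5 → break 1  [load 10/75]
  10 → break 1  [load 20/75]
  50 → break 1  [load 70/75]
  5 → break 1  [load 75/75]
  15 → break 2 (new)  [load 15/75]
  20 → break 2  [load 35/75]
2 commercial breaks opened.

2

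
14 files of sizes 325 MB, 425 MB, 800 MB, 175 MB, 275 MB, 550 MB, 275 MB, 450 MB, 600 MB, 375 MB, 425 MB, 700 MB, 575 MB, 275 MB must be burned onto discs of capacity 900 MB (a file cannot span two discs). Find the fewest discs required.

Total = 800 + 700 + 600 + 575 + 550 + 450 + 425 + 425 + 375 + 325 + 275 + 275 + 275 + 175 = 6225 MB.
Lower bound: ⌈6225/900⌉ = 7 discs.
A packing using 8 discs:
  disc 1: 800 = 800
  disc 2: 700 + 175 = 875
  disc 3: 600 + 275 = 875
  disc 4: 575 + 325 = 900
  disc 5: 550 + 275 = 825
  disc 6: 450 + 425 = 875
  disc 7: 425 + 375 = 800
  disc 8: 275 = 275
No arrangement into 7 discs stays within capacity, so 8 is optimal.

8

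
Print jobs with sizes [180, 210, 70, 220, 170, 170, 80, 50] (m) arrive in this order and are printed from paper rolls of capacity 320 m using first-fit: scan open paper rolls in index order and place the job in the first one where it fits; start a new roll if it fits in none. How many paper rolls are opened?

5

  180 → roll 1 (new)  [load 180/320]
  210 → roll 2 (new)  [load 210/320]
  70 → roll 1  [load 250/320]
  220 → roll 3 (new)  [load 220/320]
  170 → roll 4 (new)  [load 170/320]
  170 → roll 5 (new)  [load 170/320]
  80 → roll 2  [load 290/320]
  50 → roll 1  [load 300/320]
5 paper rolls opened.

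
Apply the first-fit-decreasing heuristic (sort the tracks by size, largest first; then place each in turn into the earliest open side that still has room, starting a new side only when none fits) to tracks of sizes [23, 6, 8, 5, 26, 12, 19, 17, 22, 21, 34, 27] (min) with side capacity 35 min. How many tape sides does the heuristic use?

Sorted descending: 34, 27, 26, 23, 22, 21, 19, 17, 12, 8, 6, 5.
  34 → side 1 (new)  [load 34/35]
  27 → side 2 (new)  [load 27/35]
  26 → side 3 (new)  [load 26/35]
  23 → side 4 (new)  [load 23/35]
  22 → side 5 (new)  [load 22/35]
  21 → side 6 (new)  [load 21/35]
  19 → side 7 (new)  [load 19/35]
  17 → side 8 (new)  [load 17/35]
  12 → side 4  [load 35/35]
  8 → side 2  [load 35/35]
  6 → side 3  [load 32/35]
  5 → side 5  [load 27/35]
8 tape sides opened.

8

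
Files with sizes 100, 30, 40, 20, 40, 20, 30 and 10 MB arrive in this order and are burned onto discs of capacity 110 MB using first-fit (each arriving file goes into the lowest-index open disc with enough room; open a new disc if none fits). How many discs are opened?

3

  100 → disc 1 (new)  [load 100/110]
  30 → disc 2 (new)  [load 30/110]
  40 → disc 2  [load 70/110]
  20 → disc 2  [load 90/110]
  40 → disc 3 (new)  [load 40/110]
  20 → disc 2  [load 110/110]
  30 → disc 3  [load 70/110]
  10 → disc 1  [load 110/110]
3 discs opened.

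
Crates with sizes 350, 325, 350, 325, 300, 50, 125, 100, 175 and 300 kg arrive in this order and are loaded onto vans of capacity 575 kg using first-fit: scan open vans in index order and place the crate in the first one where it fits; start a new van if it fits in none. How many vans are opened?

6

  350 → van 1 (new)  [load 350/575]
  325 → van 2 (new)  [load 325/575]
  350 → van 3 (new)  [load 350/575]
  325 → van 4 (new)  [load 325/575]
  300 → van 5 (new)  [load 300/575]
  50 → van 1  [load 400/575]
  125 → van 1  [load 525/575]
  100 → van 2  [load 425/575]
  175 → van 3  [load 525/575]
  300 → van 6 (new)  [load 300/575]
6 vans opened.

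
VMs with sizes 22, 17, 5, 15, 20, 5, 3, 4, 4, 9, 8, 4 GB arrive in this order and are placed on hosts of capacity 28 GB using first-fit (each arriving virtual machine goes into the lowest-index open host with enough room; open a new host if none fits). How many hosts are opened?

5

  22 → host 1 (new)  [load 22/28]
  17 → host 2 (new)  [load 17/28]
  5 → host 1  [load 27/28]
  15 → host 3 (new)  [load 15/28]
  20 → host 4 (new)  [load 20/28]
  5 → host 2  [load 22/28]
  3 → host 2  [load 25/28]
  4 → host 3  [load 19/28]
  4 → host 3  [load 23/28]
  9 → host 5 (new)  [load 9/28]
  8 → host 4  [load 28/28]
  4 → host 3  [load 27/28]
5 hosts opened.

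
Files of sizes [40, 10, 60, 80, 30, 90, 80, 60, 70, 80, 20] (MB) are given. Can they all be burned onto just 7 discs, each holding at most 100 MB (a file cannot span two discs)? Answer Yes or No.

A valid assignment using 7 discs:
  disc 1: 90 + 10 = 100
  disc 2: 80 + 20 = 100
  disc 3: 80 = 80
  disc 4: 80 = 80
  disc 5: 70 + 30 = 100
  disc 6: 60 + 40 = 100
  disc 7: 60 = 60
Every load is within 100 MB, so 7 discs suffice.

Yes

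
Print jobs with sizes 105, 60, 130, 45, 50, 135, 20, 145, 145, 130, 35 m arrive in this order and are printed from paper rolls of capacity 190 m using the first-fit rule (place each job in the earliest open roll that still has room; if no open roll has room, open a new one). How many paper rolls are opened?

  105 → roll 1 (new)  [load 105/190]
  60 → roll 1  [load 165/190]
  130 → roll 2 (new)  [load 130/190]
  45 → roll 2  [load 175/190]
  50 → roll 3 (new)  [load 50/190]
  135 → roll 3  [load 185/190]
  20 → roll 1  [load 185/190]
  145 → roll 4 (new)  [load 145/190]
  145 → roll 5 (new)  [load 145/190]
  130 → roll 6 (new)  [load 130/190]
  35 → roll 4  [load 180/190]
6 paper rolls opened.

6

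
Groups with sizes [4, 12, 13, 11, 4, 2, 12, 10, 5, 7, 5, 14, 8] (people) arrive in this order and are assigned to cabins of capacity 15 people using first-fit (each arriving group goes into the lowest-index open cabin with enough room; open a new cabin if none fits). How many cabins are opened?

8

  4 → cabin 1 (new)  [load 4/15]
  12 → cabin 2 (new)  [load 12/15]
  13 → cabin 3 (new)  [load 13/15]
  11 → cabin 1  [load 15/15]
  4 → cabin 4 (new)  [load 4/15]
  2 → cabin 2  [load 14/15]
  12 → cabin 5 (new)  [load 12/15]
  10 → cabin 4  [load 14/15]
  5 → cabin 6 (new)  [load 5/15]
  7 → cabin 6  [load 12/15]
  5 → cabin 7 (new)  [load 5/15]
  14 → cabin 8 (new)  [load 14/15]
  8 → cabin 7  [load 13/15]
8 cabins opened.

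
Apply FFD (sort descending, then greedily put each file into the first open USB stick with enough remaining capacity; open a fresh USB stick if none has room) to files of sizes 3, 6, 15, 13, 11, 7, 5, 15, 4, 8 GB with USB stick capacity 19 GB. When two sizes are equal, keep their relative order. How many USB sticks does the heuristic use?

Sorted descending: 15, 15, 13, 11, 8, 7, 6, 5, 4, 3.
  15 → USB stick 1 (new)  [load 15/19]
  15 → USB stick 2 (new)  [load 15/19]
  13 → USB stick 3 (new)  [load 13/19]
  11 → USB stick 4 (new)  [load 11/19]
  8 → USB stick 4  [load 19/19]
  7 → USB stick 5 (new)  [load 7/19]
  6 → USB stick 3  [load 19/19]
  5 → USB stick 5  [load 12/19]
  4 → USB stick 1  [load 19/19]
  3 → USB stick 2  [load 18/19]
5 USB sticks opened.

5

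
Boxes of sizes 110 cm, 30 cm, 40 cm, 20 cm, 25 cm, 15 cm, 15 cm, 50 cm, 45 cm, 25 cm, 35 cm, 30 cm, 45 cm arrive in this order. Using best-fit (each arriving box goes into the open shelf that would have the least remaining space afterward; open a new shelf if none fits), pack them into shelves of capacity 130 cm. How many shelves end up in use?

4

  110 → shelf 1 (new)  [load 110/130]
  30 → shelf 2 (new)  [load 30/130]
  40 → shelf 2  [load 70/130]
  20 → shelf 1  [load 130/130]
  25 → shelf 2  [load 95/130]
  15 → shelf 2  [load 110/130]
  15 → shelf 2  [load 125/130]
  50 → shelf 3 (new)  [load 50/130]
  45 → shelf 3  [load 95/130]
  25 → shelf 3  [load 120/130]
  35 → shelf 4 (new)  [load 35/130]
  30 → shelf 4  [load 65/130]
  45 → shelf 4  [load 110/130]
4 shelves opened.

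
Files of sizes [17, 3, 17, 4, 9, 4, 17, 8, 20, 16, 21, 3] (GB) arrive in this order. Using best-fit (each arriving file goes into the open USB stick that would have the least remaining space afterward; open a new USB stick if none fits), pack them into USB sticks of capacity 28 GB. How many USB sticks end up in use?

  17 → USB stick 1 (new)  [load 17/28]
  3 → USB stick 1  [load 20/28]
  17 → USB stick 2 (new)  [load 17/28]
  4 → USB stick 1  [load 24/28]
  9 → USB stick 2  [load 26/28]
  4 → USB stick 1  [load 28/28]
  17 → USB stick 3 (new)  [load 17/28]
  8 → USB stick 3  [load 25/28]
  20 → USB stick 4 (new)  [load 20/28]
  16 → USB stick 5 (new)  [load 16/28]
  21 → USB stick 6 (new)  [load 21/28]
  3 → USB stick 3  [load 28/28]
6 USB sticks opened.

6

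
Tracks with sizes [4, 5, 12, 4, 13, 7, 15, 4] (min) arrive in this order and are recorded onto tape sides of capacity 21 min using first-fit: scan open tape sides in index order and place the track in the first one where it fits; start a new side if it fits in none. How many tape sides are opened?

  4 → side 1 (new)  [load 4/21]
  5 → side 1  [load 9/21]
  12 → side 1  [load 21/21]
  4 → side 2 (new)  [load 4/21]
  13 → side 2  [load 17/21]
  7 → side 3 (new)  [load 7/21]
  15 → side 4 (new)  [load 15/21]
  4 → side 2  [load 21/21]
4 tape sides opened.

4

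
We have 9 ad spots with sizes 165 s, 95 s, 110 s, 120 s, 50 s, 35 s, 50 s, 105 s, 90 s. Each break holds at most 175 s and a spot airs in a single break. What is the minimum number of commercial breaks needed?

6

Total = 165 + 120 + 110 + 105 + 95 + 90 + 50 + 50 + 35 = 820 s.
Lower bound: ⌈820/175⌉ = 5 commercial breaks.
Also, 6 ad spots each exceed 175/2 s, and no two of those can share a break, so at least 6 commercial breaks are needed.
A packing using 6 commercial breaks:
  break 1: 165 = 165
  break 2: 120 + 50 = 170
  break 3: 110 + 50 = 160
  break 4: 105 + 35 = 140
  break 5: 95 = 95
  break 6: 90 = 90
This matches the lower bound, so 6 is optimal.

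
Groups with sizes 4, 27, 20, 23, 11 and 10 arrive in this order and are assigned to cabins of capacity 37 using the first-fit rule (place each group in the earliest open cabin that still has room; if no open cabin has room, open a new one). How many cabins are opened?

3

  4 → cabin 1 (new)  [load 4/37]
  27 → cabin 1  [load 31/37]
  20 → cabin 2 (new)  [load 20/37]
  23 → cabin 3 (new)  [load 23/37]
  11 → cabin 2  [load 31/37]
  10 → cabin 3  [load 33/37]
3 cabins opened.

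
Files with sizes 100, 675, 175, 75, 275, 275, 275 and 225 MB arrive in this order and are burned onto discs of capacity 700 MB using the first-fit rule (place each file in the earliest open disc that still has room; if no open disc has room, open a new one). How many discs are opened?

4

  100 → disc 1 (new)  [load 100/700]
  675 → disc 2 (new)  [load 675/700]
  175 → disc 1  [load 275/700]
  75 → disc 1  [load 350/700]
  275 → disc 1  [load 625/700]
  275 → disc 3 (new)  [load 275/700]
  275 → disc 3  [load 550/700]
  225 → disc 4 (new)  [load 225/700]
4 discs opened.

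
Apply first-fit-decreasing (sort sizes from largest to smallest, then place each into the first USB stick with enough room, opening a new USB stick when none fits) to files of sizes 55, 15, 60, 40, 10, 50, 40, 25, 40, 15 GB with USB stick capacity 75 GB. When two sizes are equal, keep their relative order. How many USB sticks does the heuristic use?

6

Sorted descending: 60, 55, 50, 40, 40, 40, 25, 15, 15, 10.
  60 → USB stick 1 (new)  [load 60/75]
  55 → USB stick 2 (new)  [load 55/75]
  50 → USB stick 3 (new)  [load 50/75]
  40 → USB stick 4 (new)  [load 40/75]
  40 → USB stick 5 (new)  [load 40/75]
  40 → USB stick 6 (new)  [load 40/75]
  25 → USB stick 3  [load 75/75]
  15 → USB stick 1  [load 75/75]
  15 → USB stick 2  [load 70/75]
  10 → USB stick 4  [load 50/75]
6 USB sticks opened.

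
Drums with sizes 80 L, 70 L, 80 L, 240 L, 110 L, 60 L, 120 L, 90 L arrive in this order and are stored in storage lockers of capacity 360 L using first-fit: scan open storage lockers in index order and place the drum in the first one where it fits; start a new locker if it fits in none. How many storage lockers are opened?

  80 → locker 1 (new)  [load 80/360]
  70 → locker 1  [load 150/360]
  80 → locker 1  [load 230/360]
  240 → locker 2 (new)  [load 240/360]
  110 → locker 1  [load 340/360]
  60 → locker 2  [load 300/360]
  120 → locker 3 (new)  [load 120/360]
  90 → locker 3  [load 210/360]
3 storage lockers opened.

3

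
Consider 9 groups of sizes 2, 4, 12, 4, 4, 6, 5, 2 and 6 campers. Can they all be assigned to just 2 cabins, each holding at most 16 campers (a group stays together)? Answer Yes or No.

Total = 45 campers; ⌈45/16⌉ = 3.
At least 3 cabins are required, but only 2 are allowed.

No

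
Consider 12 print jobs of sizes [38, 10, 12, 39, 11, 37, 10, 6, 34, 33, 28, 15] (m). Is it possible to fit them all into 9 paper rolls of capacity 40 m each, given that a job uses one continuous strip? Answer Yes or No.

Yes

A valid assignment using 8 paper rolls:
  roll 1: 39 = 39
  roll 2: 38 = 38
  roll 3: 37 = 37
  roll 4: 34 + 6 = 40
  roll 5: 33 = 33
  roll 6: 28 + 12 = 40
  roll 7: 15 + 11 + 10 = 36
  roll 8: 10 = 10
That uses only 8 ≤ 9, so 9 paper rolls are enough.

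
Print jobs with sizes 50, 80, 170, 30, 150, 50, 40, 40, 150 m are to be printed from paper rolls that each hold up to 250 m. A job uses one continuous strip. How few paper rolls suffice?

Total = 170 + 150 + 150 + 80 + 50 + 50 + 40 + 40 + 30 = 760 m.
Lower bound: ⌈760/250⌉ = 4 paper rolls.
A packing using 4 paper rolls:
  roll 1: 170 + 80 = 250
  roll 2: 150 + 50 + 50 = 250
  roll 3: 150 + 40 + 40 = 230
  roll 4: 30 = 30
This matches the lower bound, so 4 is optimal.

4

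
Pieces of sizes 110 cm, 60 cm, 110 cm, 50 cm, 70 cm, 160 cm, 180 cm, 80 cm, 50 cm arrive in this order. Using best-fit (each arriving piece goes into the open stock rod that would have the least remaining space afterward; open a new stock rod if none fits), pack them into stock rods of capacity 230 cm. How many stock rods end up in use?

5

  110 → stock rod 1 (new)  [load 110/230]
  60 → stock rod 1  [load 170/230]
  110 → stock rod 2 (new)  [load 110/230]
  50 → stock rod 1  [load 220/230]
  70 → stock rod 2  [load 180/230]
  160 → stock rod 3 (new)  [load 160/230]
  180 → stock rod 4 (new)  [load 180/230]
  80 → stock rod 5 (new)  [load 80/230]
  50 → stock rod 2  [load 230/230]
5 stock rods opened.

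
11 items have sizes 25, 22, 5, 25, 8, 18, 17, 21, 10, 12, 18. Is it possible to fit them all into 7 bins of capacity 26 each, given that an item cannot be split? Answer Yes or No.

Total = 181; ⌈181/26⌉ = 7.
The bound of 7 does not rule out 7, but exhaustive search shows no assignment into 7 bins of capacity 26 exists — the minimum is 8.

No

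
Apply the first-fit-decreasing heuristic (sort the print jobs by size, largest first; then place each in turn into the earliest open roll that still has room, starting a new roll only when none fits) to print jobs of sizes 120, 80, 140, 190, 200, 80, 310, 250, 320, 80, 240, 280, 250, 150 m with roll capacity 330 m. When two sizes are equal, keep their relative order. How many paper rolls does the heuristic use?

9

Sorted descending: 320, 310, 280, 250, 250, 240, 200, 190, 150, 140, 120, 80, 80, 80.
  320 → roll 1 (new)  [load 320/330]
  310 → roll 2 (new)  [load 310/330]
  280 → roll 3 (new)  [load 280/330]
  250 → roll 4 (new)  [load 250/330]
  250 → roll 5 (new)  [load 250/330]
  240 → roll 6 (new)  [load 240/330]
  200 → roll 7 (new)  [load 200/330]
  190 → roll 8 (new)  [load 190/330]
  150 → roll 9 (new)  [load 150/330]
  140 → roll 8  [load 330/330]
  120 → roll 7  [load 320/330]
  80 → roll 4  [load 330/330]
  80 → roll 5  [load 330/330]
  80 → roll 6  [load 320/330]
9 paper rolls opened.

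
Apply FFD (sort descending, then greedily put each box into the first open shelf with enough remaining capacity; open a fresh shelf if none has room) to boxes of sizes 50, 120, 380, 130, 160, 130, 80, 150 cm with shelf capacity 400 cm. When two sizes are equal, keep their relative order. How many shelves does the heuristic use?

Sorted descending: 380, 160, 150, 130, 130, 120, 80, 50.
  380 → shelf 1 (new)  [load 380/400]
  160 → shelf 2 (new)  [load 160/400]
  150 → shelf 2  [load 310/400]
  130 → shelf 3 (new)  [load 130/400]
  130 → shelf 3  [load 260/400]
  120 → shelf 3  [load 380/400]
  80 → shelf 2  [load 390/400]
  50 → shelf 4 (new)  [load 50/400]
4 shelves opened.

4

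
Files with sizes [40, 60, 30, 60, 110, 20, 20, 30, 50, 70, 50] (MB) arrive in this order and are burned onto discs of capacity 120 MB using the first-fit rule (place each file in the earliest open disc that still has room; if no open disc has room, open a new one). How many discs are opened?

5

  40 → disc 1 (new)  [load 40/120]
  60 → disc 1  [load 100/120]
  30 → disc 2 (new)  [load 30/120]
  60 → disc 2  [load 90/120]
  110 → disc 3 (new)  [load 110/120]
  20 → disc 1  [load 120/120]
  20 → disc 2  [load 110/120]
  30 → disc 4 (new)  [load 30/120]
  50 → disc 4  [load 80/120]
  70 → disc 5 (new)  [load 70/120]
  50 → disc 5  [load 120/120]
5 discs opened.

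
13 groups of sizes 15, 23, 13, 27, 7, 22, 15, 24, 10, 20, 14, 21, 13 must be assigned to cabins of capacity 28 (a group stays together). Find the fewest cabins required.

9

Total = 27 + 24 + 23 + 22 + 21 + 20 + 15 + 15 + 14 + 13 + 13 + 10 + 7 = 224.
Lower bound: ⌈224/28⌉ = 8 cabins.
A packing using 9 cabins:
  cabin 1: 27 = 27
  cabin 2: 24 = 24
  cabin 3: 23 = 23
  cabin 4: 22 = 22
  cabin 5: 21 + 7 = 28
  cabin 6: 20 = 20
  cabin 7: 15 + 13 = 28
  cabin 8: 15 + 13 = 28
  cabin 9: 14 + 10 = 24
No arrangement into 8 cabins stays within capacity, so 9 is optimal.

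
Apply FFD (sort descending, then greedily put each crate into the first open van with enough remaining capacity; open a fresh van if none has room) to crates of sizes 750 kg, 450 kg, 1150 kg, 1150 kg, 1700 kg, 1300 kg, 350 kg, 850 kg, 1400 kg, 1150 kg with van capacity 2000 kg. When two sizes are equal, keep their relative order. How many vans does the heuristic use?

6

Sorted descending: 1700, 1400, 1300, 1150, 1150, 1150, 850, 750, 450, 350.
  1700 → van 1 (new)  [load 1700/2000]
  1400 → van 2 (new)  [load 1400/2000]
  1300 → van 3 (new)  [load 1300/2000]
  1150 → van 4 (new)  [load 1150/2000]
  1150 → van 5 (new)  [load 1150/2000]
  1150 → van 6 (new)  [load 1150/2000]
  850 → van 4  [load 2000/2000]
  750 → van 5  [load 1900/2000]
  450 → van 2  [load 1850/2000]
  350 → van 3  [load 1650/2000]
6 vans opened.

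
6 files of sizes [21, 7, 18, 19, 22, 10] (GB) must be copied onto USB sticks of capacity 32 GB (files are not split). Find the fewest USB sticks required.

Total = 22 + 21 + 19 + 18 + 10 + 7 = 97 GB.
Lower bound: ⌈97/32⌉ = 4 USB sticks.
A packing using 4 USB sticks:
  USB stick 1: 22 + 10 = 32
  USB stick 2: 21 + 7 = 28
  USB stick 3: 19 = 19
  USB stick 4: 18 = 18
This matches the lower bound, so 4 is optimal.

4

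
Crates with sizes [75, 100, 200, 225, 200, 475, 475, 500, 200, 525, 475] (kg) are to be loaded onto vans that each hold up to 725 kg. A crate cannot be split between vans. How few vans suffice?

Total = 525 + 500 + 475 + 475 + 475 + 225 + 200 + 200 + 200 + 100 + 75 = 3450 kg.
Lower bound: ⌈3450/725⌉ = 5 vans.
A packing using 5 vans:
  van 1: 525 + 200 = 725
  van 2: 500 + 225 = 725
  van 3: 475 + 200 = 675
  van 4: 475 + 200 = 675
  van 5: 475 + 100 + 75 = 650
This matches the lower bound, so 5 is optimal.

5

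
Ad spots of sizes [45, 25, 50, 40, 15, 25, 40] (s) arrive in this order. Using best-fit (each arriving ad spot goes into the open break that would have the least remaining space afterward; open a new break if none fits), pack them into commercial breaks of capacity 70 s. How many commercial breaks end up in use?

  45 → break 1 (new)  [load 45/70]
  25 → break 1  [load 70/70]
  50 → break 2 (new)  [load 50/70]
  40 → break 3 (new)  [load 40/70]
  15 → break 2  [load 65/70]
  25 → break 3  [load 65/70]
  40 → break 4 (new)  [load 40/70]
4 commercial breaks opened.

4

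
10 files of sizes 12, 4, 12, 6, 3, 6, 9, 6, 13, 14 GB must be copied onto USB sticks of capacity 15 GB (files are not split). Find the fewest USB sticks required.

7

Total = 14 + 13 + 12 + 12 + 9 + 6 + 6 + 6 + 4 + 3 = 85 GB.
Lower bound: ⌈85/15⌉ = 6 USB sticks.
A packing using 7 USB sticks:
  USB stick 1: 14 = 14
  USB stick 2: 13 = 13
  USB stick 3: 12 + 3 = 15
  USB stick 4: 12 = 12
  USB stick 5: 9 + 6 = 15
  USB stick 6: 6 + 6 = 12
  USB stick 7: 4 = 4
No arrangement into 6 USB sticks stays within capacity, so 7 is optimal.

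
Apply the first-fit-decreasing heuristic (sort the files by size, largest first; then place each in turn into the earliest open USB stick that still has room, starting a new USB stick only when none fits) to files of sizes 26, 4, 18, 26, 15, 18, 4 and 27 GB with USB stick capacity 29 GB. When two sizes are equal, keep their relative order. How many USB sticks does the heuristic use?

6

Sorted descending: 27, 26, 26, 18, 18, 15, 4, 4.
  27 → USB stick 1 (new)  [load 27/29]
  26 → USB stick 2 (new)  [load 26/29]
  26 → USB stick 3 (new)  [load 26/29]
  18 → USB stick 4 (new)  [load 18/29]
  18 → USB stick 5 (new)  [load 18/29]
  15 → USB stick 6 (new)  [load 15/29]
  4 → USB stick 4  [load 22/29]
  4 → USB stick 4  [load 26/29]
6 USB sticks opened.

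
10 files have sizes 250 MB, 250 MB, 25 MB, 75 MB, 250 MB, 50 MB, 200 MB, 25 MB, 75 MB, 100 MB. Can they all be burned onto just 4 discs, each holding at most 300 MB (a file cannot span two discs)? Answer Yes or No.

Total = 1300 MB; ⌈1300/300⌉ = 5.
At least 5 discs are required, but only 4 are allowed.

No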